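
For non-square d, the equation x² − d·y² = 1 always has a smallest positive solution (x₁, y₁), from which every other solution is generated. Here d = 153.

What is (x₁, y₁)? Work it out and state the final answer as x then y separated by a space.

2177 176

√153 → a₀=12, period (2,1,2,2,2,1,2,24); ℓ=8 even so k=7
a_0=12:  p_0=12·1+0=12,  q_0=12·0+1=1
a_1=2:  p_1=2·12+1=25,  q_1=2·1+0=2
a_2=1:  p_2=1·25+12=37,  q_2=1·2+1=3
a_3=2:  p_3=2·37+25=99,  q_3=2·3+2=8
a_4=2:  p_4=2·99+37=235,  q_4=2·8+3=19
a_5=2:  p_5=2·235+99=569,  q_5=2·19+8=46
a_6=1:  p_6=1·569+235=804,  q_6=1·46+19=65
a_7=2:  p_7=2·804+569=2177,  q_7=2·65+46=176
fundamental: x₁=2177, y₁=176  (since 4739329 − 153·30976 = 1)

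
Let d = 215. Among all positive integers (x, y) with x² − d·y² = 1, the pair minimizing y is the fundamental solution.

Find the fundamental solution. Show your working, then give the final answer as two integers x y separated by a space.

√215 → a₀=14, period (1,1,1,28); ℓ=4 even so k=3
k=0  a_k=14  p_k/q_k = 14/1
k=1  a_k=1  p_k/q_k = 15/1
k=2  a_k=1  p_k/q_k = 29/2
k=3  a_k=1  p_k/q_k = 44/3
(x₁, y₁) = (44, 3);  44² − 215·3² = 1 ✓

44 3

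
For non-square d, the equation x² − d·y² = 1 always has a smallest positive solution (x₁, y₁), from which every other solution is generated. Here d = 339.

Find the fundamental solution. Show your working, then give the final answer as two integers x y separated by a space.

√339 → a₀=18, period (2,2,2,1,17,1,2,2,2,36); ℓ=10 even so k=9
step 0: (18, 1)  from 18·(1,0) + (0,1)
…
step 4: (313, 17)  from 1·(221,12) + (92,5)
…
step 7: (17252, 937)  from 2·(5855,318) + (5542,301)
step 8: (40359, 2192)  from 2·(17252,937) + (5855,318)
step 9: (97970, 5321)  from 2·(40359,2192) + (17252,937)
→ (97970, 5321).  Check: 97970²=9598120900, 339·5321²=9598120899, difference 1.

97970 5321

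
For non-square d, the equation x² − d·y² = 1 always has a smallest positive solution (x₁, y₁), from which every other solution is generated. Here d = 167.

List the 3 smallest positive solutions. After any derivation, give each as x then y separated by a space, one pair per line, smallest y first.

[12; 1,11,1,24] for √167; ℓ=4 ⇒ convergent index 3
i=0: a=12 ⇒ p=12, q=1
…
i=2: a=11 ⇒ p=155, q=12
i=3: a=1 ⇒ p=168, q=13
fundamental: x₁=168, y₁=13  (since 28224 − 167·169 = 1)
k=2:  x_2 = 168·168+167·13·13 = 56447,  y_2 = 168·13+13·168 = 4368
k=3:  x_3 = 168·56447+167·13·4368 = 18966024,  y_3 = 168·4368+13·56447 = 1467635

168 13
56447 4368
18966024 1467635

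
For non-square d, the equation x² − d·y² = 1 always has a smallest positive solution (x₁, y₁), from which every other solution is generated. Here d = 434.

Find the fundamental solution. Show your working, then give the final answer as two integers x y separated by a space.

125 6

d=434: √d = [20; 1,4,1,40] (ℓ=4, even), read p_3/q_3
k=0  a_k=20  p_k/q_k = 20/1
k=1  a_k=1  p_k/q_k = 21/1
k=2  a_k=4  p_k/q_k = 104/5
k=3  a_k=1  p_k/q_k = 125/6
→ (125, 6).  Check: 125²=15625, 434·6²=15624, difference 1.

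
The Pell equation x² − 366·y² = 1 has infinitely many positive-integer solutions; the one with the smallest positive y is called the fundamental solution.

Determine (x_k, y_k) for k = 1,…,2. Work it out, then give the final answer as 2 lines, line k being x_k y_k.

907925 47458
1648655611249 86176609300

√366 = [19; 7,1,1,1,2,12,2,1,1,1,7,38, …], period ℓ=12 (even) → k=11
i=0: a=19 ⇒ p=19, q=1
i=1: a=7 ⇒ p=134, q=7
i=2: a=1 ⇒ p=153, q=8
i=3: a=1 ⇒ p=287, q=15
…
i=5: a=2 ⇒ p=1167, q=61
i=6: a=12 ⇒ p=14444, q=755
i=7: a=2 ⇒ p=30055, q=1571
i=8: a=1 ⇒ p=44499, q=2326
i=9: a=1 ⇒ p=74554, q=3897
i=10: a=1 ⇒ p=119053, q=6223
i=11: a=7 ⇒ p=907925, q=47458
(x₁, y₁) = (907925, 47458);  907925² − 366·47458² = 1 ✓
(907925+47458√366)^2 = 1648655611249 + 86176609300√366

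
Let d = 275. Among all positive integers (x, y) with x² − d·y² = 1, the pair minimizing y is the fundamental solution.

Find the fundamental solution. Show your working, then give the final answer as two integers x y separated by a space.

199 12

d=275: √d = [16; 1,1,2,1,1,32] (ℓ=6, even), read p_5/q_5
step 0: (16, 1)  from 16·(1,0) + (0,1)
step 1: (17, 1)  from 1·(16,1) + (1,0)
…
step 3: (83, 5)  from 2·(33,2) + (17,1)
step 4: (116, 7)  from 1·(83,5) + (33,2)
step 5: (199, 12)  from 1·(116,7) + (83,5)
→ (199, 12).  Check: 199²=39601, 275·12²=39600, difference 1.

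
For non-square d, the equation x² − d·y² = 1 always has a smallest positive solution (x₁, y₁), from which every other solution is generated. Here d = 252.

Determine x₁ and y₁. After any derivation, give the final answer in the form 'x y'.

127 8

[15; 1,6,1,30] for √252; ℓ=4 ⇒ convergent index 3
i=0: a=15 ⇒ p=15, q=1
…
i=2: a=6 ⇒ p=111, q=7
i=3: a=1 ⇒ p=127, q=8
→ (127, 8).  Check: 127²=16129, 252·8²=16128, difference 1.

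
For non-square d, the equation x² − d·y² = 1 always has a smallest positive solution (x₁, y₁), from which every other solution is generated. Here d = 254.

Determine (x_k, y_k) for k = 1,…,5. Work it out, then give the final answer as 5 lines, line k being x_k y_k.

√254 → a₀=15, period (1,14,1,30); ℓ=4 even so k=3
step 0: (15, 1)  from 15·(1,0) + (0,1)
step 1: (16, 1)  from 1·(15,1) + (1,0)
step 2: (239, 15)  from 14·(16,1) + (15,1)
step 3: (255, 16)  from 1·(239,15) + (16,1)
→ (255, 16).  Check: 255²=65025, 254·16²=65024, difference 1.
n=2: (255,16)∘(255,16) = (255·255+254·16·16, 255·16+16·255) = (130049,8160)
n=3: (130049,8160)∘(255,16) = (255·130049+254·16·8160, 255·8160+16·130049) = (66324735,4161584)
n=4: (66324735,4161584)∘(255,16) = (255·66324735+254·16·4161584, 255·4161584+16·66324735) = (33825484801,2122399680)
n=5: (33825484801,2122399680)∘(255,16) = (255·33825484801+254·16·2122399680, 255·2122399680+16·33825484801) = (17250930923775,1082419675216)

255 16
130049 8160
66324735 4161584
33825484801 2122399680
17250930923775 1082419675216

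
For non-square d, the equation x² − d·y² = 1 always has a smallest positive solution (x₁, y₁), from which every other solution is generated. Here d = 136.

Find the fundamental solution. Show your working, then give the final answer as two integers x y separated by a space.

[11; 1,1,1,22] for √136; ℓ=4 ⇒ convergent index 3
step 0: (11, 1)  from 11·(1,0) + (0,1)
…
step 2: (23, 2)  from 1·(12,1) + (11,1)
step 3: (35, 3)  from 1·(23,2) + (12,1)
(x₁, y₁) = (35, 3);  35² − 136·3² = 1 ✓

35 3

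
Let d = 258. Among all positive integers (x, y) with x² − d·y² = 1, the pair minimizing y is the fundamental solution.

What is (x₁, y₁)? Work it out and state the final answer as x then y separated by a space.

257 16

√258 = [16; 16,32, …], period ℓ=2 (even) → k=1
k=0  a_k=16  p_k/q_k = 16/1
k=1  a_k=16  p_k/q_k = 257/16
fundamental: x₁=257, y₁=16  (since 66049 − 258·256 = 1)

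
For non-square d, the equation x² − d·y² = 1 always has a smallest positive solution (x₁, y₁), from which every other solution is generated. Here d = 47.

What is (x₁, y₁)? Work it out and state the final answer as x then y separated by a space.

d=47: √d = [6; 1,5,1,12] (ℓ=4, even), read p_3/q_3
k=0  a_k=6  p_k/q_k = 6/1
k=1  a_k=1  p_k/q_k = 7/1
k=2  a_k=5  p_k/q_k = 41/6
k=3  a_k=1  p_k/q_k = 48/7
→ (48, 7).  Check: 48²=2304, 47·7²=2303, difference 1.

48 7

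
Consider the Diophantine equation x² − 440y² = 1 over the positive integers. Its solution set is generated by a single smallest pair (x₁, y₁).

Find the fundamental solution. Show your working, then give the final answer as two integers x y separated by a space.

21 1

√440 → a₀=20, period (1,40); ℓ=2 even so k=1
i=0: a=20 ⇒ p=20, q=1
i=1: a=1 ⇒ p=21, q=1
→ (21, 1).  Check: 21²=441, 440·1²=440, difference 1.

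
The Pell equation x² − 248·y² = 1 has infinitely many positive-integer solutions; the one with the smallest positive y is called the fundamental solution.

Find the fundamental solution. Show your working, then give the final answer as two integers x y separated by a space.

[15; 1,2,1,30] for √248; ℓ=4 ⇒ convergent index 3
i=0: a=15 ⇒ p=15, q=1
…
i=2: a=2 ⇒ p=47, q=3
i=3: a=1 ⇒ p=63, q=4
fundamental: x₁=63, y₁=4  (since 3969 − 248·16 = 1)

63 4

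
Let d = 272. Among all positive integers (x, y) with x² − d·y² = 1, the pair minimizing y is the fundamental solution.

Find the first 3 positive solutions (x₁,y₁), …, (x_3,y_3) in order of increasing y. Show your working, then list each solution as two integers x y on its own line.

33 2
2177 132
143649 8710

√272 → a₀=16, period (2,32); ℓ=2 even so k=1
k=0  a_k=16  p_k/q_k = 16/1
k=1  a_k=2  p_k/q_k = 33/2
→ (33, 2).  Check: 33²=1089, 272·2²=1088, difference 1.
(x_2, y_2) = (33·33 + 272·2·2, 33·2 + 2·33) = (2177, 132)
(x_3, y_3) = (33·2177 + 272·2·132, 33·132 + 2·2177) = (143649, 8710)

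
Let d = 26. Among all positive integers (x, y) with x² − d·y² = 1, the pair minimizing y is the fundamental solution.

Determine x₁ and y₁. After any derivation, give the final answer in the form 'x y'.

51 10

[5; 10] for √26; ℓ=1 ⇒ convergent index 1
step 0: (5, 1)  from 5·(1,0) + (0,1)
step 1: (51, 10)  from 10·(5,1) + (1,0)
→ (51, 10).  Check: 51²=2601, 26·10²=2600, difference 1.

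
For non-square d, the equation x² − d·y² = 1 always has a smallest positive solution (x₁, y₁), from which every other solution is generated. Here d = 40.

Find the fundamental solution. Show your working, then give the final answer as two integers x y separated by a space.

19 3

[6; 3,12] for √40; ℓ=2 ⇒ convergent index 1
k=0  a_k=6  p_k/q_k = 6/1
k=1  a_k=3  p_k/q_k = 19/3
→ (19, 3).  Check: 19²=361, 40·3²=360, difference 1.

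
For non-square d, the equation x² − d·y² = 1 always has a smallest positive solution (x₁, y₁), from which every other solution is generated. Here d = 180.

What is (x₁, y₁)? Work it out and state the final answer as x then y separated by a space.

161 12

[13; 2,2,2,26] for √180; ℓ=4 ⇒ convergent index 3
k=0  a_k=13  p_k/q_k = 13/1
…
k=2  a_k=2  p_k/q_k = 67/5
k=3  a_k=2  p_k/q_k = 161/12
→ (161, 12).  Check: 161²=25921, 180·12²=25920, difference 1.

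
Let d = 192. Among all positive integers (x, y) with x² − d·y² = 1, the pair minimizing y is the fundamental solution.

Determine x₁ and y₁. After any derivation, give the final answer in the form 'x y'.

97 7

[13; 1,5,1,26] for √192; ℓ=4 ⇒ convergent index 3
step 0: (13, 1)  from 13·(1,0) + (0,1)
step 1: (14, 1)  from 1·(13,1) + (1,0)
step 2: (83, 6)  from 5·(14,1) + (13,1)
step 3: (97, 7)  from 1·(83,6) + (14,1)
(x₁, y₁) = (97, 7);  97² − 192·7² = 1 ✓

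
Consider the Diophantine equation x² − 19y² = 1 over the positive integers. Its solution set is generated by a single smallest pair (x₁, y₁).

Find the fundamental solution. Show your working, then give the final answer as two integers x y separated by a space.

170 39

d=19: √d = [4; 2,1,3,1,2,8] (ℓ=6, even), read p_5/q_5
k=0  a_k=4  p_k/q_k = 4/1
…
k=3  a_k=3  p_k/q_k = 48/11
k=4  a_k=1  p_k/q_k = 61/14
k=5  a_k=2  p_k/q_k = 170/39
(x₁, y₁) = (170, 39);  170² − 19·39² = 1 ✓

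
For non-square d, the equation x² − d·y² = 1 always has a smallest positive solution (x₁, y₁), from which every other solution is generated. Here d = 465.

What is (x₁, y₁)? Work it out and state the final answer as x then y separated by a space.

15871 736

√465 → a₀=21, period (1,1,3,2,2,2,3,1,1,42); ℓ=10 even so k=9
step 0: (21, 1)  from 21·(1,0) + (0,1)
…
step 4: (345, 16)  from 2·(151,7) + (43,2)
…
step 8: (8949, 415)  from 1·(6922,321) + (2027,94)
step 9: (15871, 736)  from 1·(8949,415) + (6922,321)
→ (15871, 736).  Check: 15871²=251888641, 465·736²=251888640, difference 1.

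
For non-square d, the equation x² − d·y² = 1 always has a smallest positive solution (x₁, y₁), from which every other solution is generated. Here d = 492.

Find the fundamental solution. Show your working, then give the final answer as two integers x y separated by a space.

29767 1342

[22; 5,1,1,10,1,1,5,44] for √492; ℓ=8 ⇒ convergent index 7
i=0: a=22 ⇒ p=22, q=1
…
i=4: a=10 ⇒ p=2573, q=116
i=5: a=1 ⇒ p=2817, q=127
i=6: a=1 ⇒ p=5390, q=243
i=7: a=5 ⇒ p=29767, q=1342
fundamental: x₁=29767, y₁=1342  (since 886074289 − 492·1800964 = 1)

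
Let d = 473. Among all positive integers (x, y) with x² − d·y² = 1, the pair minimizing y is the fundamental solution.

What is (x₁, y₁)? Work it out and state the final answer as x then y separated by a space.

87 4

d=473: √d = [21; 1,2,1,42] (ℓ=4, even), read p_3/q_3
i=0: a=21 ⇒ p=21, q=1
…
i=2: a=2 ⇒ p=65, q=3
i=3: a=1 ⇒ p=87, q=4
(x₁, y₁) = (87, 4);  87² − 473·4² = 1 ✓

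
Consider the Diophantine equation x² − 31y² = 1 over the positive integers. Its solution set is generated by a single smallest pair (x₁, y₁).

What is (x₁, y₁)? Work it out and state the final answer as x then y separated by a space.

1520 273

√31 = [5; 1,1,3,5,3,1,1,10, …], period ℓ=8 (even) → k=7
k=0  a_k=5  p_k/q_k = 5/1
…
k=2  a_k=1  p_k/q_k = 11/2
k=3  a_k=3  p_k/q_k = 39/7
k=4  a_k=5  p_k/q_k = 206/37
k=5  a_k=3  p_k/q_k = 657/118
k=6  a_k=1  p_k/q_k = 863/155
k=7  a_k=1  p_k/q_k = 1520/273
(x₁, y₁) = (1520, 273);  1520² − 31·273² = 1 ✓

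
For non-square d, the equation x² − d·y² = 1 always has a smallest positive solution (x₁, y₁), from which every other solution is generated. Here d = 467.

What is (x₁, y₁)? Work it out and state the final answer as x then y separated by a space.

√467 = [21; 1,1,1,1,3,…,1,1,42, …], period ℓ=14 (even) → k=13
a_0=21:  p_0=21·1+0=21,  q_0=21·0+1=1
a_1=1:  p_1=1·21+1=22,  q_1=1·1+0=1
a_2=1:  p_2=1·22+21=43,  q_2=1·1+1=2
…
a_6=3:  p_6=3·389+108=1275,  q_6=3·18+5=59
a_7=21:  p_7=21·1275+389=27164,  q_7=21·59+18=1257
a_8=3:  p_8=3·27164+1275=82767,  q_8=3·1257+59=3830
…
a_10=1:  p_10=1·275465+82767=358232,  q_10=1·12747+3830=16577
…
a_12=1:  p_12=1·633697+358232=991929,  q_12=1·29324+16577=45901
a_13=1:  p_13=1·991929+633697=1625626,  q_13=1·45901+29324=75225
fundamental: x₁=1625626, y₁=75225  (since 2642659891876 − 467·5658800625 = 1)

1625626 75225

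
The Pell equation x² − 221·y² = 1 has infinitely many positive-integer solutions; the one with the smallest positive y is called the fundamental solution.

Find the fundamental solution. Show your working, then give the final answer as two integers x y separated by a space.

√221 → a₀=14, period (1,6,2,6,1,28); ℓ=6 even so k=5
step 0: (14, 1)  from 14·(1,0) + (0,1)
…
step 2: (104, 7)  from 6·(15,1) + (14,1)
…
step 4: (1442, 97)  from 6·(223,15) + (104,7)
step 5: (1665, 112)  from 1·(1442,97) + (223,15)
fundamental: x₁=1665, y₁=112  (since 2772225 − 221·12544 = 1)

1665 112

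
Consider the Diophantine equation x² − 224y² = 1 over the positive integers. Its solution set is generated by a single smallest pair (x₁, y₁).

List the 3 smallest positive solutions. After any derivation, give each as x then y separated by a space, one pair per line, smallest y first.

[14; 1,28] for √224; ℓ=2 ⇒ convergent index 1
i=0: a=14 ⇒ p=14, q=1
i=1: a=1 ⇒ p=15, q=1
fundamental: x₁=15, y₁=1  (since 225 − 224·1 = 1)
(15+1√224)^2 = 449 + 30√224
(15+1√224)^3 = 13455 + 899√224

15 1
449 30
13455 899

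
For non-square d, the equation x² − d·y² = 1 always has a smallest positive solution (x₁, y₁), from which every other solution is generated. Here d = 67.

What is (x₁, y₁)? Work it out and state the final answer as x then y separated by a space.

48842 5967

√67 → a₀=8, period (5,2,1,1,7,1,1,2,5,16); ℓ=10 even so k=9
i=0: a=8 ⇒ p=8, q=1
…
i=2: a=2 ⇒ p=90, q=11
i=3: a=1 ⇒ p=131, q=16
…
i=5: a=7 ⇒ p=1678, q=205
…
i=7: a=1 ⇒ p=3577, q=437
i=8: a=2 ⇒ p=9053, q=1106
i=9: a=5 ⇒ p=48842, q=5967
(x₁, y₁) = (48842, 5967);  48842² − 67·5967² = 1 ✓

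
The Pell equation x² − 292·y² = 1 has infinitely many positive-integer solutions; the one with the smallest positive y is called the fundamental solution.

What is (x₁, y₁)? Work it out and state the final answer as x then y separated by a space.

2281249 133500

[17; 11,2,1,3,8,3,1,2,11,34] for √292; ℓ=10 ⇒ convergent index 9
k=0  a_k=17  p_k/q_k = 17/1
k=1  a_k=11  p_k/q_k = 188/11
k=2  a_k=2  p_k/q_k = 393/23
…
k=5  a_k=8  p_k/q_k = 17669/1034
k=6  a_k=3  p_k/q_k = 55143/3227
k=7  a_k=1  p_k/q_k = 72812/4261
k=8  a_k=2  p_k/q_k = 200767/11749
k=9  a_k=11  p_k/q_k = 2281249/133500
fundamental: x₁=2281249, y₁=133500  (since 5204097000001 − 292·17822250000 = 1)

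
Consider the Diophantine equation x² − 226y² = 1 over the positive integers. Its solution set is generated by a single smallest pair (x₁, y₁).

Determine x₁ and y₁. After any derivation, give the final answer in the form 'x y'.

451 30

[15; 30] for √226; ℓ=1 ⇒ convergent index 1
a_0=15:  p_0=15·1+0=15,  q_0=15·0+1=1
a_1=30:  p_1=30·15+1=451,  q_1=30·1+0=30
(x₁, y₁) = (451, 30);  451² − 226·30² = 1 ✓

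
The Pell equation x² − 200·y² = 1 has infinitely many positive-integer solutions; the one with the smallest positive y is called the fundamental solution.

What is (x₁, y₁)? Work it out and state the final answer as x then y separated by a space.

99 7

√200 = [14; 7,28, …], period ℓ=2 (even) → k=1
step 0: (14, 1)  from 14·(1,0) + (0,1)
step 1: (99, 7)  from 7·(14,1) + (1,0)
(x₁, y₁) = (99, 7);  99² − 200·7² = 1 ✓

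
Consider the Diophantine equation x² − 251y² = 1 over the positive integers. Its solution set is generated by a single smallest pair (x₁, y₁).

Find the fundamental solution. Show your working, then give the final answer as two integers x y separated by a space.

3674890 231957

[15; 1,5,2,1,2,…,5,1,30] for √251; ℓ=14 ⇒ convergent index 13
k=0  a_k=15  p_k/q_k = 15/1
k=1  a_k=1  p_k/q_k = 16/1
…
k=3  a_k=2  p_k/q_k = 206/13
…
k=6  a_k=2  p_k/q_k = 1917/121
…
k=9  a_k=2  p_k/q_k = 151649/9572
…
k=12  a_k=5  p_k/q_k = 3097857/195535
k=13  a_k=1  p_k/q_k = 3674890/231957
→ (3674890, 231957).  Check: 3674890²=13504816512100, 251·231957²=13504816512099, difference 1.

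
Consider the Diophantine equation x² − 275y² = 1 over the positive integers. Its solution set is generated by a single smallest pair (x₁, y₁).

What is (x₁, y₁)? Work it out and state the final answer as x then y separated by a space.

[16; 1,1,2,1,1,32] for √275; ℓ=6 ⇒ convergent index 5
i=0: a=16 ⇒ p=16, q=1
…
i=3: a=2 ⇒ p=83, q=5
i=4: a=1 ⇒ p=116, q=7
i=5: a=1 ⇒ p=199, q=12
(x₁, y₁) = (199, 12);  199² − 275·12² = 1 ✓

199 12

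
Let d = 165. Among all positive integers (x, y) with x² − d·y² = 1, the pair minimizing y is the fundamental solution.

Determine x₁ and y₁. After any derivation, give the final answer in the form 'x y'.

√165 = [12; 1,5,2,5,1,24, …], period ℓ=6 (even) → k=5
step 0: (12, 1)  from 12·(1,0) + (0,1)
step 1: (13, 1)  from 1·(12,1) + (1,0)
…
step 3: (167, 13)  from 2·(77,6) + (13,1)
step 4: (912, 71)  from 5·(167,13) + (77,6)
step 5: (1079, 84)  from 1·(912,71) + (167,13)
→ (1079, 84).  Check: 1079²=1164241, 165·84²=1164240, difference 1.

1079 84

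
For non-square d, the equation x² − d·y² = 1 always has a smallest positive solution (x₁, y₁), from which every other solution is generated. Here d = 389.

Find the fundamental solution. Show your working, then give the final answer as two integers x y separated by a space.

[19; 1,2,1,1,1,1,2,1,38] for √389; ℓ=9 ⇒ convergent index 17
i=0: a=19 ⇒ p=19, q=1
i=1: a=1 ⇒ p=20, q=1
…
i=3: a=1 ⇒ p=79, q=4
…
i=7: a=2 ⇒ p=927, q=47
…
i=9: a=38 ⇒ p=49643, q=2517
i=10: a=1 ⇒ p=50925, q=2582
…
i=12: a=1 ⇒ p=202418, q=10263
i=13: a=1 ⇒ p=353911, q=17944
…
i=16: a=2 ⇒ p=2376809, q=120509
i=17: a=1 ⇒ p=3287049, q=166660
(x₁, y₁) = (3287049, 166660);  3287049² − 389·166660² = 1 ✓

3287049 166660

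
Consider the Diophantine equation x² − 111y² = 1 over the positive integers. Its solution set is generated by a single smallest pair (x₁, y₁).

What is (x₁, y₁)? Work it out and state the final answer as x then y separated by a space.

295 28

[10; 1,1,6,1,1,20] for √111; ℓ=6 ⇒ convergent index 5
k=0  a_k=10  p_k/q_k = 10/1
k=1  a_k=1  p_k/q_k = 11/1
…
k=3  a_k=6  p_k/q_k = 137/13
k=4  a_k=1  p_k/q_k = 158/15
k=5  a_k=1  p_k/q_k = 295/28
→ (295, 28).  Check: 295²=87025, 111·28²=87024, difference 1.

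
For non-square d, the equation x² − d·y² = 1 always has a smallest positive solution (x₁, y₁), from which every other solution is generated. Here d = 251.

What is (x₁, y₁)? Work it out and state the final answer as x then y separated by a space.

3674890 231957

[15; 1,5,2,1,2,…,5,1,30] for √251; ℓ=14 ⇒ convergent index 13
i=0: a=15 ⇒ p=15, q=1
…
i=12: a=5 ⇒ p=3097857, q=195535
i=13: a=1 ⇒ p=3674890, q=231957
(x₁, y₁) = (3674890, 231957);  3674890² − 251·231957² = 1 ✓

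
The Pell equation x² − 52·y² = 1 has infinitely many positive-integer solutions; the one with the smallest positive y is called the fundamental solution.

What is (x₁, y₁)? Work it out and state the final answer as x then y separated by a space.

√52 = [7; 4,1,2,1,4,14, …], period ℓ=6 (even) → k=5
i=0: a=7 ⇒ p=7, q=1
i=1: a=4 ⇒ p=29, q=4
i=2: a=1 ⇒ p=36, q=5
i=3: a=2 ⇒ p=101, q=14
i=4: a=1 ⇒ p=137, q=19
i=5: a=4 ⇒ p=649, q=90
→ (649, 90).  Check: 649²=421201, 52·90²=421200, difference 1.

649 90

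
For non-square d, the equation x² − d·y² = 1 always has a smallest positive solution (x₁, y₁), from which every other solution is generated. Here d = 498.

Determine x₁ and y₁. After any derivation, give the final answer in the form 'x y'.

d=498: √d = [22; 3,6,22,6,3,44] (ℓ=6, even), read p_5/q_5
step 0: (22, 1)  from 22·(1,0) + (0,1)
…
step 3: (9395, 421)  from 22·(424,19) + (67,3)
step 4: (56794, 2545)  from 6·(9395,421) + (424,19)
step 5: (179777, 8056)  from 3·(56794,2545) + (9395,421)
fundamental: x₁=179777, y₁=8056  (since 32319769729 − 498·64899136 = 1)

179777 8056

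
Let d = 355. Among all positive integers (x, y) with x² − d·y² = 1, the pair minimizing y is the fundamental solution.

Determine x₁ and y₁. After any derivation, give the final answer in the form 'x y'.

954809 50676

√355 → a₀=18, period (1,5,3,3,1,6,1,3,3,5,1,36); ℓ=12 even so k=11
a_0=18:  p_0=18·1+0=18,  q_0=18·0+1=1
a_1=1:  p_1=1·18+1=19,  q_1=1·1+0=1
…
a_3=3:  p_3=3·113+19=358,  q_3=3·6+1=19
…
a_5=1:  p_5=1·1187+358=1545,  q_5=1·63+19=82
…
a_10=5:  p_10=5·151391+46463=803418,  q_10=5·8035+2466=42641
a_11=1:  p_11=1·803418+151391=954809,  q_11=1·42641+8035=50676
(x₁, y₁) = (954809, 50676);  954809² − 355·50676² = 1 ✓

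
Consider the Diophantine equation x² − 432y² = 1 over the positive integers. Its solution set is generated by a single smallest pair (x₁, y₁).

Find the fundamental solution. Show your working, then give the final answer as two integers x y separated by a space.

√432 = [20; 1,3,1,1,1,3,1,40, …], period ℓ=8 (even) → k=7
step 0: (20, 1)  from 20·(1,0) + (0,1)
step 1: (21, 1)  from 1·(20,1) + (1,0)
step 2: (83, 4)  from 3·(21,1) + (20,1)
…
step 4: (187, 9)  from 1·(104,5) + (83,4)
step 5: (291, 14)  from 1·(187,9) + (104,5)
step 6: (1060, 51)  from 3·(291,14) + (187,9)
step 7: (1351, 65)  from 1·(1060,51) + (291,14)
→ (1351, 65).  Check: 1351²=1825201, 432·65²=1825200, difference 1.

1351 65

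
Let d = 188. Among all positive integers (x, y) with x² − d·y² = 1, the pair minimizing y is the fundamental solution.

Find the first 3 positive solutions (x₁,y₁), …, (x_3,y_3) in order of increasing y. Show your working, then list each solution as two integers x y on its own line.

4607 336
42448897 3095904
391124132351 28525659120

[13; 1,2,2,6,2,2,1,26] for √188; ℓ=8 ⇒ convergent index 7
i=0: a=13 ⇒ p=13, q=1
…
i=3: a=2 ⇒ p=96, q=7
i=4: a=6 ⇒ p=617, q=45
…
i=6: a=2 ⇒ p=3277, q=239
i=7: a=1 ⇒ p=4607, q=336
→ (4607, 336).  Check: 4607²=21224449, 188·336²=21224448, difference 1.
(x_2, y_2) = (4607·4607 + 188·336·336, 4607·336 + 336·4607) = (42448897, 3095904)
(x_3, y_3) = (4607·42448897 + 188·336·3095904, 4607·3095904 + 336·42448897) = (391124132351, 28525659120)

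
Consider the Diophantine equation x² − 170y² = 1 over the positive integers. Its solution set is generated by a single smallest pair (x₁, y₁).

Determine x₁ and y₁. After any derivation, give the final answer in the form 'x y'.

339 26

√170 → a₀=13, period (26); ℓ=1 odd so k=1
step 0: (13, 1)  from 13·(1,0) + (0,1)
step 1: (339, 26)  from 26·(13,1) + (1,0)
(x₁, y₁) = (339, 26);  339² − 170·26² = 1 ✓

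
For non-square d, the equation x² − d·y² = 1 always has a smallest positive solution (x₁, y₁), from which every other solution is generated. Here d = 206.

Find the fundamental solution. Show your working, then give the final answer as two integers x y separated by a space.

[14; 2,1,5,14,5,1,2,28] for √206; ℓ=8 ⇒ convergent index 7
a_0=14:  p_0=14·1+0=14,  q_0=14·0+1=1
a_1=2:  p_1=2·14+1=29,  q_1=2·1+0=2
a_2=1:  p_2=1·29+14=43,  q_2=1·2+1=3
a_3=5:  p_3=5·43+29=244,  q_3=5·3+2=17
a_4=14:  p_4=14·244+43=3459,  q_4=14·17+3=241
…
a_6=1:  p_6=1·17539+3459=20998,  q_6=1·1222+241=1463
a_7=2:  p_7=2·20998+17539=59535,  q_7=2·1463+1222=4148
(x₁, y₁) = (59535, 4148);  59535² − 206·4148² = 1 ✓

59535 4148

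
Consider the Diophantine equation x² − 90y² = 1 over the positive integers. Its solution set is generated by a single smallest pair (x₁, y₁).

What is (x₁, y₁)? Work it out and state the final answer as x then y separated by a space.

19 2

√90 = [9; 2,18, …], period ℓ=2 (even) → k=1
a_0=9:  p_0=9·1+0=9,  q_0=9·0+1=1
a_1=2:  p_1=2·9+1=19,  q_1=2·1+0=2
→ (19, 2).  Check: 19²=361, 90·2²=360, difference 1.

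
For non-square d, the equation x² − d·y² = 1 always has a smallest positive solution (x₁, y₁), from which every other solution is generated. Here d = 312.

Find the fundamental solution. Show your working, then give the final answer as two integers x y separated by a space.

√312 = [17; 1,1,1,34, …], period ℓ=4 (even) → k=3
a_0=17:  p_0=17·1+0=17,  q_0=17·0+1=1
…
a_2=1:  p_2=1·18+17=35,  q_2=1·1+1=2
a_3=1:  p_3=1·35+18=53,  q_3=1·2+1=3
fundamental: x₁=53, y₁=3  (since 2809 − 312·9 = 1)

53 3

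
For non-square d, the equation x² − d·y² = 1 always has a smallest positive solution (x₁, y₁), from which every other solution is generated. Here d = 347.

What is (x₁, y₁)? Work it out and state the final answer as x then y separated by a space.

[18; 1,1,1,2,4,…,1,1,36] for √347; ℓ=14 ⇒ convergent index 13
k=0  a_k=18  p_k/q_k = 18/1
…
k=2  a_k=1  p_k/q_k = 37/2
…
k=4  a_k=2  p_k/q_k = 149/8
k=5  a_k=4  p_k/q_k = 652/35
k=6  a_k=1  p_k/q_k = 801/43
k=7  a_k=17  p_k/q_k = 14269/766
k=8  a_k=1  p_k/q_k = 15070/809
k=9  a_k=4  p_k/q_k = 74549/4002
k=10  a_k=2  p_k/q_k = 164168/8813
k=11  a_k=1  p_k/q_k = 238717/12815
k=12  a_k=1  p_k/q_k = 402885/21628
k=13  a_k=1  p_k/q_k = 641602/34443
→ (641602, 34443).  Check: 641602²=411653126404, 347·34443²=411653126403, difference 1.

641602 34443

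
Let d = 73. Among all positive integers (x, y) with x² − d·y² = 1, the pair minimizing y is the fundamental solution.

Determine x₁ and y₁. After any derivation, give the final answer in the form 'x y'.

2281249 267000

d=73: √d = [8; 1,1,5,5,1,1,16] (ℓ=7, odd), read p_13/q_13
a_0=8:  p_0=8·1+0=8,  q_0=8·0+1=1
a_1=1:  p_1=1·8+1=9,  q_1=1·1+0=1
…
a_12=1:  p_12=1·1040241+200767=1241008,  q_12=1·121751+23498=145249
a_13=1:  p_13=1·1241008+1040241=2281249,  q_13=1·145249+121751=267000
fundamental: x₁=2281249, y₁=267000  (since 5204097000001 − 73·71289000000 = 1)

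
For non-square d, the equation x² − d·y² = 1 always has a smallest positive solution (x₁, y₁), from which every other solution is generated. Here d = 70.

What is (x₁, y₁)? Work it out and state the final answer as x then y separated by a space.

√70 → a₀=8, period (2,1,2,1,2,16); ℓ=6 even so k=5
k=0  a_k=8  p_k/q_k = 8/1
…
k=2  a_k=1  p_k/q_k = 25/3
…
k=4  a_k=1  p_k/q_k = 92/11
k=5  a_k=2  p_k/q_k = 251/30
→ (251, 30).  Check: 251²=63001, 70·30²=63000, difference 1.

251 30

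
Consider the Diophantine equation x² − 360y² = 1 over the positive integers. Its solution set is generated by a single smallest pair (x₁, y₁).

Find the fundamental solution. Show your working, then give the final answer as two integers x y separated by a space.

19 1

√360 → a₀=18, period (1,36); ℓ=2 even so k=1
i=0: a=18 ⇒ p=18, q=1
i=1: a=1 ⇒ p=19, q=1
→ (19, 1).  Check: 19²=361, 360·1²=360, difference 1.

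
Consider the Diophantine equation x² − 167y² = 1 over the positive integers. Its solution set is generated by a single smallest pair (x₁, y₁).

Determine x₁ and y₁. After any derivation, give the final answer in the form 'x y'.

[12; 1,11,1,24] for √167; ℓ=4 ⇒ convergent index 3
i=0: a=12 ⇒ p=12, q=1
…
i=2: a=11 ⇒ p=155, q=12
i=3: a=1 ⇒ p=168, q=13
→ (168, 13).  Check: 168²=28224, 167·13²=28223, difference 1.

168 13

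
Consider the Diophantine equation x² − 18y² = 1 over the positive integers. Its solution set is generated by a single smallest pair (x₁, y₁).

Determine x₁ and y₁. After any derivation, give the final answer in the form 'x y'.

17 4

√18 = [4; 4,8, …], period ℓ=2 (even) → k=1
a_0=4:  p_0=4·1+0=4,  q_0=4·0+1=1
a_1=4:  p_1=4·4+1=17,  q_1=4·1+0=4
fundamental: x₁=17, y₁=4  (since 289 − 18·16 = 1)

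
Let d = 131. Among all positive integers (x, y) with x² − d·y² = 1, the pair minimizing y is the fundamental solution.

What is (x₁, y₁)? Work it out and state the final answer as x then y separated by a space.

[11; 2,4,11,4,2,22] for √131; ℓ=6 ⇒ convergent index 5
step 0: (11, 1)  from 11·(1,0) + (0,1)
…
step 2: (103, 9)  from 4·(23,2) + (11,1)
…
step 4: (4727, 413)  from 4·(1156,101) + (103,9)
step 5: (10610, 927)  from 2·(4727,413) + (1156,101)
(x₁, y₁) = (10610, 927);  10610² − 131·927² = 1 ✓

10610 927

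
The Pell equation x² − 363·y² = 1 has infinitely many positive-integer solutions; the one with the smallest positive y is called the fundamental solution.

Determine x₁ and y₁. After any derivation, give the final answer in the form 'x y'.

[19; 19,38] for √363; ℓ=2 ⇒ convergent index 1
a_0=19:  p_0=19·1+0=19,  q_0=19·0+1=1
a_1=19:  p_1=19·19+1=362,  q_1=19·1+0=19
(x₁, y₁) = (362, 19);  362² − 363·19² = 1 ✓

362 19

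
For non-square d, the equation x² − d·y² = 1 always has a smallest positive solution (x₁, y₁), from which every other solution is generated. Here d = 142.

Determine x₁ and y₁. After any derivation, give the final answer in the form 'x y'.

[11; 1,10,1,22] for √142; ℓ=4 ⇒ convergent index 3
step 0: (11, 1)  from 11·(1,0) + (0,1)
step 1: (12, 1)  from 1·(11,1) + (1,0)
step 2: (131, 11)  from 10·(12,1) + (11,1)
step 3: (143, 12)  from 1·(131,11) + (12,1)
→ (143, 12).  Check: 143²=20449, 142·12²=20448, difference 1.

143 12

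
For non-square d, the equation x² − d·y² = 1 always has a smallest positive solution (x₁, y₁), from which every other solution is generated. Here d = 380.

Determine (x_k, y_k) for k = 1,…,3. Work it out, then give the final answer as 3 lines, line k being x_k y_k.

39 2
3041 156
237159 12166

[19; 2,38] for √380; ℓ=2 ⇒ convergent index 1
k=0  a_k=19  p_k/q_k = 19/1
k=1  a_k=2  p_k/q_k = 39/2
fundamental: x₁=39, y₁=2  (since 1521 − 380·4 = 1)
k=2:  x_2 = 39·39+380·2·2 = 3041,  y_2 = 39·2+2·39 = 156
k=3:  x_3 = 39·3041+380·2·156 = 237159,  y_3 = 39·156+2·3041 = 12166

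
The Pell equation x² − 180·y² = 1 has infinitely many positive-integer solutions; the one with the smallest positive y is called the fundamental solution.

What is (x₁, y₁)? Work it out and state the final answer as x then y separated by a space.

d=180: √d = [13; 2,2,2,26] (ℓ=4, even), read p_3/q_3
a_0=13:  p_0=13·1+0=13,  q_0=13·0+1=1
a_1=2:  p_1=2·13+1=27,  q_1=2·1+0=2
a_2=2:  p_2=2·27+13=67,  q_2=2·2+1=5
a_3=2:  p_3=2·67+27=161,  q_3=2·5+2=12
(x₁, y₁) = (161, 12);  161² − 180·12² = 1 ✓

161 12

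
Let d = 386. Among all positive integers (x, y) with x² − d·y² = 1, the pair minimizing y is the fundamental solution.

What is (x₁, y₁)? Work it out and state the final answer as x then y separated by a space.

111555 5678

√386 = [19; 1,1,1,4,1,18,1,4,1,1,1,38, …], period ℓ=12 (even) → k=11
a_0=19:  p_0=19·1+0=19,  q_0=19·0+1=1
…
a_2=1:  p_2=1·20+19=39,  q_2=1·1+1=2
a_3=1:  p_3=1·39+20=59,  q_3=1·2+1=3
a_4=4:  p_4=4·59+39=275,  q_4=4·3+2=14
…
a_7=1:  p_7=1·6287+334=6621,  q_7=1·320+17=337
a_8=4:  p_8=4·6621+6287=32771,  q_8=4·337+320=1668
…
a_10=1:  p_10=1·39392+32771=72163,  q_10=1·2005+1668=3673
a_11=1:  p_11=1·72163+39392=111555,  q_11=1·3673+2005=5678
(x₁, y₁) = (111555, 5678);  111555² − 386·5678² = 1 ✓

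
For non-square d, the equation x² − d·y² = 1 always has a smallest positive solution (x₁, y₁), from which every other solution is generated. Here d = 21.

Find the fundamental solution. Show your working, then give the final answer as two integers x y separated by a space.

√21 → a₀=4, period (1,1,2,1,1,8); ℓ=6 even so k=5
a_0=4:  p_0=4·1+0=4,  q_0=4·0+1=1
…
a_4=1:  p_4=1·23+9=32,  q_4=1·5+2=7
a_5=1:  p_5=1·32+23=55,  q_5=1·7+5=12
(x₁, y₁) = (55, 12);  55² − 21·12² = 1 ✓

55 12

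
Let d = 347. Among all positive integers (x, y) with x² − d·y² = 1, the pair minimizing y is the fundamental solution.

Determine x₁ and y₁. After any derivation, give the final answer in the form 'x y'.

641602 34443

√347 = [18; 1,1,1,2,4,…,1,1,36, …], period ℓ=14 (even) → k=13
i=0: a=18 ⇒ p=18, q=1
i=1: a=1 ⇒ p=19, q=1
i=2: a=1 ⇒ p=37, q=2
…
i=5: a=4 ⇒ p=652, q=35
i=6: a=1 ⇒ p=801, q=43
i=7: a=17 ⇒ p=14269, q=766
i=8: a=1 ⇒ p=15070, q=809
…
i=10: a=2 ⇒ p=164168, q=8813
i=11: a=1 ⇒ p=238717, q=12815
i=12: a=1 ⇒ p=402885, q=21628
i=13: a=1 ⇒ p=641602, q=34443
→ (641602, 34443).  Check: 641602²=411653126404, 347·34443²=411653126403, difference 1.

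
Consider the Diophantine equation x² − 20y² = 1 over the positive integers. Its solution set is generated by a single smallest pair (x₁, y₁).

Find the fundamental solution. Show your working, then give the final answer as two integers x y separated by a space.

9 2

√20 = [4; 2,8, …], period ℓ=2 (even) → k=1
i=0: a=4 ⇒ p=4, q=1
i=1: a=2 ⇒ p=9, q=2
(x₁, y₁) = (9, 2);  9² − 20·2² = 1 ✓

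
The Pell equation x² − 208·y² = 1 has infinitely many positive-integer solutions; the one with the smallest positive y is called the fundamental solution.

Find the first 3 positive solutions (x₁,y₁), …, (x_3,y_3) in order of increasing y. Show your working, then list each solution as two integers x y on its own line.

649 45
842401 58410
1093435849 75816135

[14; 2,2,1,2,2,28] for √208; ℓ=6 ⇒ convergent index 5
k=0  a_k=14  p_k/q_k = 14/1
k=1  a_k=2  p_k/q_k = 29/2
…
k=3  a_k=1  p_k/q_k = 101/7
k=4  a_k=2  p_k/q_k = 274/19
k=5  a_k=2  p_k/q_k = 649/45
→ (649, 45).  Check: 649²=421201, 208·45²=421200, difference 1.
k=2:  x_2 = 649·649+208·45·45 = 842401,  y_2 = 649·45+45·649 = 58410
k=3:  x_3 = 649·842401+208·45·58410 = 1093435849,  y_3 = 649·58410+45·842401 = 75816135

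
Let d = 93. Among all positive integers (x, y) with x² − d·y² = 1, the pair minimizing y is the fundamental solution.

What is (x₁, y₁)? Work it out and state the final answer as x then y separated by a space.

d=93: √d = [9; 1,1,1,4,6,4,1,1,1,18] (ℓ=10, even), read p_9/q_9
k=0  a_k=9  p_k/q_k = 9/1
k=1  a_k=1  p_k/q_k = 10/1
k=2  a_k=1  p_k/q_k = 19/2
k=3  a_k=1  p_k/q_k = 29/3
k=4  a_k=4  p_k/q_k = 135/14
k=5  a_k=6  p_k/q_k = 839/87
k=6  a_k=4  p_k/q_k = 3491/362
k=7  a_k=1  p_k/q_k = 4330/449
k=8  a_k=1  p_k/q_k = 7821/811
k=9  a_k=1  p_k/q_k = 12151/1260
(x₁, y₁) = (12151, 1260);  12151² − 93·1260² = 1 ✓

12151 1260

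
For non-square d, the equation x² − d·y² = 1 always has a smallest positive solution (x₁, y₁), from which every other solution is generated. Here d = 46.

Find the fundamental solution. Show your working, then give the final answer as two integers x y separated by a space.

d=46: √d = [6; 1,3,1,1,2,6,2,1,1,3,1,12] (ℓ=12, even), read p_11/q_11
i=0: a=6 ⇒ p=6, q=1
…
i=2: a=3 ⇒ p=27, q=4
i=3: a=1 ⇒ p=34, q=5
i=4: a=1 ⇒ p=61, q=9
i=5: a=2 ⇒ p=156, q=23
i=6: a=6 ⇒ p=997, q=147
i=7: a=2 ⇒ p=2150, q=317
…
i=9: a=1 ⇒ p=5297, q=781
i=10: a=3 ⇒ p=19038, q=2807
i=11: a=1 ⇒ p=24335, q=3588
fundamental: x₁=24335, y₁=3588  (since 592192225 − 46·12873744 = 1)

24335 3588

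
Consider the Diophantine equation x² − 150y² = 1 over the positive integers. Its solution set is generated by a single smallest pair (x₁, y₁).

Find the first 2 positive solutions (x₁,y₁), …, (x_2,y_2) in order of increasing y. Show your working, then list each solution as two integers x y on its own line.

49 4
4801 392

d=150: √d = [12; 4,24] (ℓ=2, even), read p_1/q_1
step 0: (12, 1)  from 12·(1,0) + (0,1)
step 1: (49, 4)  from 4·(12,1) + (1,0)
fundamental: x₁=49, y₁=4  (since 2401 − 150·16 = 1)
n=2: (49,4)∘(49,4) = (49·49+150·4·4, 49·4+4·49) = (4801,392)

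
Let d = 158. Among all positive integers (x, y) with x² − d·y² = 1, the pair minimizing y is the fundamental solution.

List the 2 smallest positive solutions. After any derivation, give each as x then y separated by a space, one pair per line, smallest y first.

√158 → a₀=12, period (1,1,3,12,3,1,1,24); ℓ=8 even so k=7
a_0=12:  p_0=12·1+0=12,  q_0=12·0+1=1
…
a_4=12:  p_4=12·88+25=1081,  q_4=12·7+2=86
a_5=3:  p_5=3·1081+88=3331,  q_5=3·86+7=265
a_6=1:  p_6=1·3331+1081=4412,  q_6=1·265+86=351
a_7=1:  p_7=1·4412+3331=7743,  q_7=1·351+265=616
(x₁, y₁) = (7743, 616);  7743² − 158·616² = 1 ✓
(x_2, y_2) = (7743·7743 + 158·616·616, 7743·616 + 616·7743) = (119908097, 9539376)

7743 616
119908097 9539376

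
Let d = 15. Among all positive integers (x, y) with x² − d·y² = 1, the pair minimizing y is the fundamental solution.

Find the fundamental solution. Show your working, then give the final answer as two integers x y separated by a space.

[3; 1,6] for √15; ℓ=2 ⇒ convergent index 1
k=0  a_k=3  p_k/q_k = 3/1
k=1  a_k=1  p_k/q_k = 4/1
fundamental: x₁=4, y₁=1  (since 16 − 15·1 = 1)

4 1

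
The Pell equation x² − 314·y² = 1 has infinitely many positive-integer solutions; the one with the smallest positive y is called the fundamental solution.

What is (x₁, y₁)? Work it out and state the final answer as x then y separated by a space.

d=314: √d = [17; 1,2,1,1,2,1,34] (ℓ=7, odd), read p_13/q_13
k=0  a_k=17  p_k/q_k = 17/1
…
k=3  a_k=1  p_k/q_k = 71/4
k=4  a_k=1  p_k/q_k = 124/7
k=5  a_k=2  p_k/q_k = 319/18
…
k=11  a_k=1  p_k/q_k = 109882/6201
k=12  a_k=2  p_k/q_k = 282617/15949
k=13  a_k=1  p_k/q_k = 392499/22150
(x₁, y₁) = (392499, 22150);  392499² − 314·22150² = 1 ✓

392499 22150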